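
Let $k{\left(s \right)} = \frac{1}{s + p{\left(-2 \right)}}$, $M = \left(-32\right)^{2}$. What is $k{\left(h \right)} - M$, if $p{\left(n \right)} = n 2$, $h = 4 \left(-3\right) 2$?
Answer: $- \frac{28673}{28} \approx -1024.0$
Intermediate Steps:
$h = -24$ ($h = \left(-12\right) 2 = -24$)
$p{\left(n \right)} = 2 n$
$M = 1024$
$k{\left(s \right)} = \frac{1}{-4 + s}$ ($k{\left(s \right)} = \frac{1}{s + 2 \left(-2\right)} = \frac{1}{s - 4} = \frac{1}{-4 + s}$)
$k{\left(h \right)} - M = \frac{1}{-4 - 24} - 1024 = \frac{1}{-28} - 1024 = - \frac{1}{28} - 1024 = - \frac{28673}{28}$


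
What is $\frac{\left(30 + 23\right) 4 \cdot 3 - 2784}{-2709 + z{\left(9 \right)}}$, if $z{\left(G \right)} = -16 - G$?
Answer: $\frac{1074}{1367} \approx 0.78566$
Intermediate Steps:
$\frac{\left(30 + 23\right) 4 \cdot 3 - 2784}{-2709 + z{\left(9 \right)}} = \frac{\left(30 + 23\right) 4 \cdot 3 - 2784}{-2709 - 25} = \frac{53 \cdot 12 - 2784}{-2709 - 25} = \frac{636 - 2784}{-2709 - 25} = - \frac{2148}{-2734} = \left(-2148\right) \left(- \frac{1}{2734}\right) = \frac{1074}{1367}$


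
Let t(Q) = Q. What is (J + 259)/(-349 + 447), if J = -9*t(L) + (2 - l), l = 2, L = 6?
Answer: 205/98 ≈ 2.0918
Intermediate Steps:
J = -54 (J = -9*6 + (2 - 1*2) = -54 + (2 - 2) = -54 + 0 = -54)
(J + 259)/(-349 + 447) = (-54 + 259)/(-349 + 447) = 205/98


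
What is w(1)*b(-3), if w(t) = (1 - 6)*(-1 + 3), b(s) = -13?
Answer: 130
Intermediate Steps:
w(t) = -10 (w(t) = -5*2 = -10)
w(1)*b(-3) = -10*(-13) = 130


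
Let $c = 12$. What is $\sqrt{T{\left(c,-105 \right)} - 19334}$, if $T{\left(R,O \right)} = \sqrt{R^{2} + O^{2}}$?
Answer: $\sqrt{-19334 + 3 \sqrt{1241}} \approx 138.67 i$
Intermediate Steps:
$T{\left(R,O \right)} = \sqrt{O^{2} + R^{2}}$
$\sqrt{T{\left(c,-105 \right)} - 19334} = \sqrt{\sqrt{\left(-105\right)^{2} + 12^{2}} - 19334} = \sqrt{\sqrt{11025 + 144} - 19334} = \sqrt{\sqrt{11169} - 19334} = \sqrt{3 \sqrt{1241} - 19334} = \sqrt{-19334 + 3 \sqrt{1241}}$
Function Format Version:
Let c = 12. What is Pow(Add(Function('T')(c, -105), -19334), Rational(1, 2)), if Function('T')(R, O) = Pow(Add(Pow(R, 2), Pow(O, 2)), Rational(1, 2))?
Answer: Pow(Add(-19334, Mul(3, Pow(1241, Rational(1, 2)))), Rational(1, 2)) ≈ Mul(138.67, I)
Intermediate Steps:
Function('T')(R, O) = Pow(Add(Pow(O, 2), Pow(R, 2)), Rational(1, 2))
Pow(Add(Function('T')(c, -105), -19334), Rational(1, 2)) = Pow(Add(Pow(Add(Pow(-105, 2), Pow(12, 2)), Rational(1, 2)), -19334), Rational(1, 2)) = Pow(Add(Pow(Add(11025, 144), Rational(1, 2)), -19334), Rational(1, 2)) = Pow(Add(Pow(11169, Rational(1, 2)), -19334), Rational(1, 2)) = Pow(Add(Mul(3, Pow(1241, Rational(1, 2))), -19334), Rational(1, 2)) = Pow(Add(-19334, Mul(3, Pow(1241, Rational(1, 2)))), Rational(1, 2))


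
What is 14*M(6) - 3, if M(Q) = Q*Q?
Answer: 501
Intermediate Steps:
M(Q) = Q²
14*M(6) - 3 = 14*6² - 3 = 14*36 - 3 = 504 - 3 = 501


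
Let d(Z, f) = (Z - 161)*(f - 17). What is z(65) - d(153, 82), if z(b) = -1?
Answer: 519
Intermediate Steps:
d(Z, f) = (-161 + Z)*(-17 + f)
z(65) - d(153, 82) = -1 - (2737 - 161*82 - 17*153 + 153*82) = -1 - (2737 - 13202 - 2601 + 12546) = -1 - 1*(-520) = -1 + 520 = 519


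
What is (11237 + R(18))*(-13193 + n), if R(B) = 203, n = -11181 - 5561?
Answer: -342456400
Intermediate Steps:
n = -16742
(11237 + R(18))*(-13193 + n) = (11237 + 203)*(-13193 - 16742) = 11440*(-29935) = -342456400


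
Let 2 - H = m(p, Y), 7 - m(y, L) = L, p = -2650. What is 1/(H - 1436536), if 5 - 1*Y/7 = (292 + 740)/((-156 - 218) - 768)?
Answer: -571/820241314 ≈ -6.9614e-7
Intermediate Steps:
Y = 23597/571 (Y = 35 - 7*(292 + 740)/((-156 - 218) - 768) = 35 - 7224/(-374 - 768) = 35 - 7224/(-1142) = 35 - 7224*(-1)/1142 = 35 - 7*(-516/571) = 35 + 3612/571 = 23597/571 ≈ 41.326)
m(y, L) = 7 - L
H = 20742/571 (H = 2 - (7 - 1*23597/571) = 2 - (7 - 23597/571) = 2 - 1*(-19600/571) = 2 + 19600/571 = 20742/571 ≈ 36.326)
1/(H - 1436536) = 1/(20742/571 - 1436536) = 1/(-820241314/571) = -571/820241314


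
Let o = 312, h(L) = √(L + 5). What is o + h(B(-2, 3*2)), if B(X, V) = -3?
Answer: 312 + √2 ≈ 313.41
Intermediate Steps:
h(L) = √(5 + L)
o + h(B(-2, 3*2)) = 312 + √(5 - 3) = 312 + √2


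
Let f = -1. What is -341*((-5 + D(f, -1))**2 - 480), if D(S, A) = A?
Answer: 151404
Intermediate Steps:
-341*((-5 + D(f, -1))**2 - 480) = -341*((-5 - 1)**2 - 480) = -341*((-6)**2 - 480) = -341*(36 - 480) = -341*(-444) = 151404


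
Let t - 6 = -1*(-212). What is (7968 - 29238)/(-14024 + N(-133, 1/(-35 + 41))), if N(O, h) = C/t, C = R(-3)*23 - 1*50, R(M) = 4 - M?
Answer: 4636860/3057121 ≈ 1.5167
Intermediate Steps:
t = 218 (t = 6 - 1*(-212) = 6 + 212 = 218)
C = 111 (C = (4 - 1*(-3))*23 - 1*50 = (4 + 3)*23 - 50 = 7*23 - 50 = 161 - 50 = 111)
N(O, h) = 111/218
(7968 - 29238)/(-14024 + N(-133, 1/(-35 + 41))) = (7968 - 29238)/(-14024 + 111/218) = -21270/(-3057121/218) = -21270*(-218/3057121) = 4636860/3057121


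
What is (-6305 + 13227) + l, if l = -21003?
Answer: -14081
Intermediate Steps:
(-6305 + 13227) + l = (-6305 + 13227) - 21003 = 6922 - 21003 = -14081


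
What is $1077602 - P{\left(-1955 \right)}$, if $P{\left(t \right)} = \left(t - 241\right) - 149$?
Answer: $1079947$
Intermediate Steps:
$P{\left(t \right)} = -390 + t$ ($P{\left(t \right)} = \left(-241 + t\right) - 149 = -390 + t$)
$1077602 - P{\left(-1955 \right)} = 1077602 - \left(-390 - 1955\right) = 1077602 - -2345 = 1077602 + 2345 = 1079947$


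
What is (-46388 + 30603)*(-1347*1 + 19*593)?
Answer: -156587200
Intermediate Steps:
(-46388 + 30603)*(-1347*1 + 19*593) = -15785*(-1347 + 11267) = -15785*9920 = -156587200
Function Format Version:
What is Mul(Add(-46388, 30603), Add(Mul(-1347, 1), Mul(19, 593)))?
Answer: -156587200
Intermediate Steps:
Mul(Add(-46388, 30603), Add(Mul(-1347, 1), Mul(19, 593))) = Mul(-15785, Add(-1347, 11267)) = Mul(-15785, 9920) = -156587200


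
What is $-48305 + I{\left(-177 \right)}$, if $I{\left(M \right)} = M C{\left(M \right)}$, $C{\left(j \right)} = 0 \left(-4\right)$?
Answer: $-48305$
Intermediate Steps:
$C{\left(j \right)} = 0$
$I{\left(M \right)} = 0$ ($I{\left(M \right)} = M 0 = 0$)
$-48305 + I{\left(-177 \right)} = -48305 + 0 = -48305$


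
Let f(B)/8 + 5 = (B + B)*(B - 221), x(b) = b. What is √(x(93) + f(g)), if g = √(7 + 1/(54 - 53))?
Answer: √(181 - 7072*√2) ≈ 99.098*I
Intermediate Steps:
g = 2*√2 (g = √(7 + 1/1) = √(7 + 1) = √8 = 2*√2 ≈ 2.8284)
f(B) = -40 + 16*B*(-221 + B) (f(B) = -40 + 8*((B + B)*(B - 221)) = -40 + 8*((2*B)*(-221 + B)) = -40 + 8*(2*B*(-221 + B)) = -40 + 16*B*(-221 + B))
√(x(93) + f(g)) = √(93 + (-40 - 7072*√2 + 16*(2*√2)²)) = √(93 + (-40 - 7072*√2 + 16*8)) = √(93 + (-40 - 7072*√2 + 128)) = √(93 + (88 - 7072*√2)) = √(181 - 7072*√2)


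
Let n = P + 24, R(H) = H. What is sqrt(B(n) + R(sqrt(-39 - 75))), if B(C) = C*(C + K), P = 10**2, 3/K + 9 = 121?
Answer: sqrt(3014347 + 196*I*sqrt(114))/14 ≈ 124.01 + 0.043048*I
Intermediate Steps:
K = 3/112 (K = 3/(-9 + 121) = 3/112 ≈ 0.026786)
P = 100
n = 124 (n = 100 + 24 = 124)
B(C) = C*(3/112 + C) (B(C) = C*(C + 3/112) = C*(3/112 + C))
sqrt(B(n) + R(sqrt(-39 - 75))) = sqrt((1/112)*124*(3 + 112*124) + sqrt(-39 - 75)) = sqrt((1/112)*124*(3 + 13888) + sqrt(-114)) = sqrt((1/112)*124*13891 + I*sqrt(114)) = sqrt(430621/28 + I*sqrt(114))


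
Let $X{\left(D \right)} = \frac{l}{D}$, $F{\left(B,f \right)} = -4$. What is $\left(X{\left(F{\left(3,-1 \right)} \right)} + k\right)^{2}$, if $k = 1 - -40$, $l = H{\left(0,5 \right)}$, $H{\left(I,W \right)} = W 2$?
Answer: $\frac{5929}{4} \approx 1482.3$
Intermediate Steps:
$H{\left(I,W \right)} = 2 W$
$l = 10$ ($l = 2 \cdot 5 = 10$)
$k = 41$ ($k = 1 + 40 = 41$)
$X{\left(D \right)} = \frac{10}{D}$
$\left(X{\left(F{\left(3,-1 \right)} \right)} + k\right)^{2} = \left(\frac{10}{-4} + 41\right)^{2} = \left(10 \left(- \frac{1}{4}\right) + 41\right)^{2} = \left(- \frac{5}{2} + 41\right)^{2} = \left(\frac{77}{2}\right)^{2} = \frac{5929}{4}$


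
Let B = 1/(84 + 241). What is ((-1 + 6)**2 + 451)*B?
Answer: 476/325 ≈ 1.4646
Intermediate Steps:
B = 1/325 ≈ 0.0030769
((-1 + 6)**2 + 451)*B = ((-1 + 6)**2 + 451)*(1/325) = (5**2 + 451)*(1/325) = (25 + 451)*(1/325) = 476*(1/325) = 476/325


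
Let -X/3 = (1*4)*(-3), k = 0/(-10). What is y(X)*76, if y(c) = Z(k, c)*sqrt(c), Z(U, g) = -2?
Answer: -912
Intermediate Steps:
k = 0 (k = 0*(-1/10) = 0)
X = 36 (X = -3*1*4*(-3) = -12*(-3) = -3*(-12) = 36)
y(c) = -2*sqrt(c)
y(X)*76 = -2*sqrt(36)*76 = -2*6*76 = -12*76 = -912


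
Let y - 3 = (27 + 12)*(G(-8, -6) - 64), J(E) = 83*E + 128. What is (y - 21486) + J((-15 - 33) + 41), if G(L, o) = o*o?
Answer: -23028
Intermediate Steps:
G(L, o) = o²
J(E) = 128 + 83*E
y = -1089 (y = 3 + (27 + 12)*((-6)² - 64) = 3 + 39*(36 - 64) = 3 + 39*(-28) = 3 - 1092 = -1089)
(y - 21486) + J((-15 - 33) + 41) = (-1089 - 21486) + (128 + 83*((-15 - 33) + 41)) = -22575 + (128 + 83*(-48 + 41)) = -22575 + (128 + 83*(-7)) = -22575 + (128 - 581) = -22575 - 453 = -23028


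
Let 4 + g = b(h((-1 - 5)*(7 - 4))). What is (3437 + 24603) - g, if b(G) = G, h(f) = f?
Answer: 28062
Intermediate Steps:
g = -22 (g = -4 + (-1 - 5)*(7 - 4) = -4 - 6*3 = -4 - 18 = -22)
(3437 + 24603) - g = (3437 + 24603) - 1*(-22) = 28040 + 22 = 28062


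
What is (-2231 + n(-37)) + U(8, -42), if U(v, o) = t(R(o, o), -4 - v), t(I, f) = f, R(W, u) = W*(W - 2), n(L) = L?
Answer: -2280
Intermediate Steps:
R(W, u) = W*(-2 + W)
U(v, o) = -4 - v
(-2231 + n(-37)) + U(8, -42) = (-2231 - 37) + (-4 - 1*8) = -2268 + (-4 - 8) = -2268 - 12 = -2280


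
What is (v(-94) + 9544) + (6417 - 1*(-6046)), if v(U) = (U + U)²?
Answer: 57351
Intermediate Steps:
v(U) = 4*U² (v(U) = (2*U)² = 4*U²)
(v(-94) + 9544) + (6417 - 1*(-6046)) = (4*(-94)² + 9544) + (6417 - 1*(-6046)) = (4*8836 + 9544) + (6417 + 6046) = (35344 + 9544) + 12463 = 44888 + 12463 = 57351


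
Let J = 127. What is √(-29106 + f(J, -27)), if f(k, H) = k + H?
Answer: I*√29006 ≈ 170.31*I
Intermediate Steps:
f(k, H) = H + k
√(-29106 + f(J, -27)) = √(-29106 + (-27 + 127)) = √(-29106 + 100) = √(-29006) = I*√29006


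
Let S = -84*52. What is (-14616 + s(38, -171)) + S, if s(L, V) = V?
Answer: -19155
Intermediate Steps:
S = -4368
(-14616 + s(38, -171)) + S = (-14616 - 171) - 4368 = -14787 - 4368 = -19155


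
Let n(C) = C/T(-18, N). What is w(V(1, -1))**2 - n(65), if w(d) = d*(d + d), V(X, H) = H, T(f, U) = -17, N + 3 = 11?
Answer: 133/17 ≈ 7.8235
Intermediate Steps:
N = 8 (N = -3 + 11 = 8)
n(C) = -C/17 (n(C) = C/(-17) = C*(-1/17) = -C/17)
w(d) = 2*d**2 (w(d) = d*(2*d) = 2*d**2)
w(V(1, -1))**2 - n(65) = (2*(-1)**2)**2 - (-1)*65/17 = (2*1)**2 - 1*(-65/17) = 2**2 + 65/17 = 4 + 65/17 = 133/17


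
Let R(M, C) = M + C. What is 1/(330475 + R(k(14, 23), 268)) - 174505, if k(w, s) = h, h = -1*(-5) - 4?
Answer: -57716481719/330744 ≈ -1.7451e+5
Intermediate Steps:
h = 1 (h = 5 - 4 = 1)
k(w, s) = 1
R(M, C) = C + M
1/(330475 + R(k(14, 23), 268)) - 174505 = 1/(330475 + (268 + 1)) - 174505 = 1/(330475 + 269) - 174505 = 1/330744 - 174505 = -57716481719/330744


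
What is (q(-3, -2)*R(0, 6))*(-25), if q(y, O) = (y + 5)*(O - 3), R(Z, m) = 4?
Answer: 1000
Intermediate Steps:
q(y, O) = (-3 + O)*(5 + y) (q(y, O) = (5 + y)*(-3 + O) = (-3 + O)*(5 + y))
(q(-3, -2)*R(0, 6))*(-25) = ((-15 - 3*(-3) + 5*(-2) - 2*(-3))*4)*(-25) = ((-15 + 9 - 10 + 6)*4)*(-25) = -10*4*(-25) = -40*(-25) = 1000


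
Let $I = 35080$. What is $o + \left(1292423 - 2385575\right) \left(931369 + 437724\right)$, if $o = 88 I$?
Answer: $-1496623664096$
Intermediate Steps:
$o = 3087040$ ($o = 88 \cdot 35080 = 3087040$)
$o + \left(1292423 - 2385575\right) \left(931369 + 437724\right) = 3087040 + \left(1292423 - 2385575\right) \left(931369 + 437724\right) = 3087040 - 1496626751136 = -1496623664096$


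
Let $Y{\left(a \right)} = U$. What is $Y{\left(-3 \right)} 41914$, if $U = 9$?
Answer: $377226$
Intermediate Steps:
$Y{\left(a \right)} = 9$
$Y{\left(-3 \right)} 41914 = 9 \cdot 41914 = 377226$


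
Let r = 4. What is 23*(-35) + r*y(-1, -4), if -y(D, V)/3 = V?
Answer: -757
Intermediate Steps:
y(D, V) = -3*V
23*(-35) + r*y(-1, -4) = 23*(-35) + 4*(-3*(-4)) = -805 + 4*12 = -805 + 48 = -757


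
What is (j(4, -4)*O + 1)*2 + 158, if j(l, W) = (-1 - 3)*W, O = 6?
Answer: 352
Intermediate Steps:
j(l, W) = -4*W
(j(4, -4)*O + 1)*2 + 158 = (-4*(-4)*6 + 1)*2 + 158 = (16*6 + 1)*2 + 158 = (96 + 1)*2 + 158 = 97*2 + 158 = 194 + 158 = 352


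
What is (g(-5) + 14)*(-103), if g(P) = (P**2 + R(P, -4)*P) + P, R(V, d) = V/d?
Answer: -11433/4 ≈ -2858.3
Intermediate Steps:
g(P) = P + 3*P**2/4 (g(P) = (P**2 + (P/(-4))*P) + P = (P**2 + (P*(-1/4))*P) + P = (P**2 + (-P/4)*P) + P = (P**2 - P**2/4) + P = 3*P**2/4 + P = P + 3*P**2/4)
(g(-5) + 14)*(-103) = ((1/4)*(-5)*(4 + 3*(-5)) + 14)*(-103) = ((1/4)*(-5)*(4 - 15) + 14)*(-103) = ((1/4)*(-5)*(-11) + 14)*(-103) = (55/4 + 14)*(-103) = (111/4)*(-103) = -11433/4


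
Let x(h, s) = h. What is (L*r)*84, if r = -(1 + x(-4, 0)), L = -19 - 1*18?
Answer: -9324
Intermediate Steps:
L = -37 (L = -19 - 18 = -37)
r = 3 (r = -(1 - 4) = -1*(-3) = 3)
(L*r)*84 = -37*3*84 = -111*84 = -9324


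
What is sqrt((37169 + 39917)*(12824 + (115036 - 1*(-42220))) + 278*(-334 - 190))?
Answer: 18*sqrt(40464942) ≈ 1.1450e+5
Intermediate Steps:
sqrt((37169 + 39917)*(12824 + (115036 - 1*(-42220))) + 278*(-334 - 190)) = sqrt(77086*(12824 + (115036 + 42220)) + 278*(-524)) = sqrt(77086*(12824 + 157256) - 145672) = sqrt(77086*170080 - 145672) = sqrt(13110786880 - 145672) = sqrt(13110641208) = 18*sqrt(40464942)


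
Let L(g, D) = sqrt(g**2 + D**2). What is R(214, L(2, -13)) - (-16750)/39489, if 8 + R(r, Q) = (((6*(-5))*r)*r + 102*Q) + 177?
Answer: -54246456929/39489 + 102*sqrt(173) ≈ -1.3724e+6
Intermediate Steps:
L(g, D) = sqrt(D**2 + g**2)
R(r, Q) = 169 - 30*r**2 + 102*Q (R(r, Q) = -8 + ((((6*(-5))*r)*r + 102*Q) + 177) = -8 + (((-30*r)*r + 102*Q) + 177) = -8 + ((-30*r**2 + 102*Q) + 177) = -8 + (177 - 30*r**2 + 102*Q) = 169 - 30*r**2 + 102*Q)
R(214, L(2, -13)) - (-16750)/39489 = (169 - 30*214**2 + 102*sqrt((-13)**2 + 2**2)) - (-16750)/39489 = (169 - 30*45796 + 102*sqrt(169 + 4)) - (-16750)/39489 = (169 - 1373880 + 102*sqrt(173)) - 1*(-16750/39489) = (-1373711 + 102*sqrt(173)) + 16750/39489 = -54246456929/39489 + 102*sqrt(173)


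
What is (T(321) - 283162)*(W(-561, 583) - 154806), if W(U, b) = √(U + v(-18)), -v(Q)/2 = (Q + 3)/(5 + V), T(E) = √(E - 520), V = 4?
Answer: (283162 - I*√199)*(464418 - I*√5019)/3 ≈ 4.3835e+10 - 8.8707e+6*I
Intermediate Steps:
T(E) = √(-520 + E)
v(Q) = -⅔ - 2*Q/9 (v(Q) = -2*(Q + 3)/(5 + 4) = -2*(3 + Q)/9 = -2*(⅓ + Q/9) = -⅔ - 2*Q/9)
W(U, b) = √(10/3 + U) (W(U, b) = √(U + (-⅔ - 2/9*(-18))) = √(U + (-⅔ + 4)) = √(U + 10/3) = √(10/3 + U))
(T(321) - 283162)*(W(-561, 583) - 154806) = (√(-520 + 321) - 283162)*(√(30 + 9*(-561))/3 - 154806) = (√(-199) - 283162)*(√(30 - 5049)/3 - 154806) = (I*√199 - 283162)*(√(-5019)/3 - 154806) = (-283162 + I*√199)*((I*√5019)/3 - 154806) = (-283162 + I*√199)*(I*√5019/3 - 154806) = (-283162 + I*√199)*(-154806 + I*√5019/3)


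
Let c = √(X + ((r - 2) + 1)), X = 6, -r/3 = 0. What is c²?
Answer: 5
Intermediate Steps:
r = 0 (r = -3*0 = 0)
c = √5 (c = √(6 + ((0 - 2) + 1)) = √(6 + (-2 + 1)) = √(6 - 1) = √5 ≈ 2.2361)
c² = (√5)² = 5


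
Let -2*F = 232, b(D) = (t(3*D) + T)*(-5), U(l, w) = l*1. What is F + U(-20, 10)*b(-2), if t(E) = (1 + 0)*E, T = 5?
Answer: -216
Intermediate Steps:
U(l, w) = l
t(E) = E (t(E) = 1*E = E)
b(D) = -25 - 15*D (b(D) = (3*D + 5)*(-5) = (5 + 3*D)*(-5) = -25 - 15*D)
F = -116 (F = -1/2*232 = -116)
F + U(-20, 10)*b(-2) = -116 - 20*(-25 - 15*(-2)) = -116 - 20*(-25 + 30) = -116 - 20*5 = -116 - 100 = -216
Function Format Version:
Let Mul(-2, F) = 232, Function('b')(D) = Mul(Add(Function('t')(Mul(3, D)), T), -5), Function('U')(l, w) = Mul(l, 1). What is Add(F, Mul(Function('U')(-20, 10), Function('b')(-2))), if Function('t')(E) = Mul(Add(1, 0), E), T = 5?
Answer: -216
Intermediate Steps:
Function('U')(l, w) = l
Function('t')(E) = E (Function('t')(E) = Mul(1, E) = E)
Function('b')(D) = Add(-25, Mul(-15, D)) (Function('b')(D) = Mul(Add(Mul(3, D), 5), -5) = Mul(Add(5, Mul(3, D)), -5) = Add(-25, Mul(-15, D)))
F = -116 (F = Mul(Rational(-1, 2), 232) = -116)
Add(F, Mul(Function('U')(-20, 10), Function('b')(-2))) = Add(-116, Mul(-20, Add(-25, Mul(-15, -2)))) = Add(-116, Mul(-20, Add(-25, 30))) = Add(-116, Mul(-20, 5)) = Add(-116, -100) = -216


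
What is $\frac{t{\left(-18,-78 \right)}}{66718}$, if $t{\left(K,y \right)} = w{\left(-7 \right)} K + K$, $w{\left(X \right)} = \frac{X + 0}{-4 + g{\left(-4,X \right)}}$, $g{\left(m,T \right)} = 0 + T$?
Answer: $- \frac{162}{366949} \approx -0.00044148$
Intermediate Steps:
$g{\left(m,T \right)} = T$
$w{\left(X \right)} = \frac{X}{-4 + X}$ ($w{\left(X \right)} = \frac{X + 0}{-4 + X} = \frac{X}{-4 + X}$)
$t{\left(K,y \right)} = \frac{18 K}{11}$ ($t{\left(K,y \right)} = - \frac{7}{-4 - 7} K + K = - \frac{7}{-11} K + K = \left(-7\right) \left(- \frac{1}{11}\right) K + K = \frac{7 K}{11} + K = \frac{18 K}{11}$)
$\frac{t{\left(-18,-78 \right)}}{66718} = \frac{\frac{18}{11} \left(-18\right)}{66718} = \left(- \frac{324}{11}\right) \frac{1}{66718} = - \frac{162}{366949}$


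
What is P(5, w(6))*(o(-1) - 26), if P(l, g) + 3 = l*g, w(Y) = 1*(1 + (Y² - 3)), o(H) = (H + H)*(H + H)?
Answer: -3674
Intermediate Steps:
o(H) = 4*H² (o(H) = (2*H)*(2*H) = 4*H²)
w(Y) = -2 + Y² (w(Y) = 1*(1 + (-3 + Y²)) = 1*(-2 + Y²) = -2 + Y²)
P(l, g) = -3 + g*l (P(l, g) = -3 + l*g = -3 + g*l)
P(5, w(6))*(o(-1) - 26) = (-3 + (-2 + 6²)*5)*(4*(-1)² - 26) = (-3 + (-2 + 36)*5)*(4*1 - 26) = (-3 + 34*5)*(4 - 26) = (-3 + 170)*(-22) = 167*(-22) = -3674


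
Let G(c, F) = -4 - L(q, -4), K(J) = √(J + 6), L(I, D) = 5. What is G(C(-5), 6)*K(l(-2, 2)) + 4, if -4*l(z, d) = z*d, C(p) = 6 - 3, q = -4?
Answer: 4 - 9*√7 ≈ -19.812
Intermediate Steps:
C(p) = 3
l(z, d) = -d*z/4 (l(z, d) = -z*d/4 = -d*z/4)
K(J) = √(6 + J)
G(c, F) = -9 (G(c, F) = -4 - 1*5 = -4 - 5 = -9)
G(C(-5), 6)*K(l(-2, 2)) + 4 = -9*√(6 - ¼*2*(-2)) + 4 = -9*√(6 + 1) + 4 = -9*√7 + 4 = 4 - 9*√7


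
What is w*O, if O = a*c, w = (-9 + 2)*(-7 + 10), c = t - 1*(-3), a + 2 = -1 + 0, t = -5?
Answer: -126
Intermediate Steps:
a = -3 (a = -2 + (-1 + 0) = -2 - 1 = -3)
c = -2 (c = -5 - 1*(-3) = -5 + 3 = -2)
w = -21 (w = -7*3 = -21)
O = 6 (O = -3*(-2) = 6)
w*O = -21*6 = -126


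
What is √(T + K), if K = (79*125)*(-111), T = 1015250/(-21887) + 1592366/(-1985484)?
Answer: I*√517516316278642735041338934/21728144154 ≈ 1047.0*I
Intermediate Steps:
T = -1025307372821/21728144154 (T = 1015250*(-1/21887) + 1592366*(-1/1985484) = -1015250/21887 - 796183/992742 = -1025307372821/21728144154 ≈ -47.188)
K = -1096125 (K = 9875*(-111) = -1096125)
√(T + K) = √(-1025307372821/21728144154 - 1096125) = √(-23817787318176071/21728144154) = I*√517516316278642735041338934/21728144154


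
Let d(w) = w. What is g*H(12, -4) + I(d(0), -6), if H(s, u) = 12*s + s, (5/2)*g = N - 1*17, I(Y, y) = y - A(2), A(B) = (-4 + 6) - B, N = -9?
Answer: -8142/5 ≈ -1628.4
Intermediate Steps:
A(B) = 2 - B
I(Y, y) = y (I(Y, y) = y - (2 - 1*2) = y - (2 - 2) = y - 1*0 = y + 0 = y)
g = -52/5 (g = 2*(-9 - 1*17)/5 = 2*(-9 - 17)/5 = (⅖)*(-26) = -52/5 ≈ -10.400)
H(s, u) = 13*s
g*H(12, -4) + I(d(0), -6) = -676*12/5 - 6 = -52/5*156 - 6 = -8112/5 - 6 = -8142/5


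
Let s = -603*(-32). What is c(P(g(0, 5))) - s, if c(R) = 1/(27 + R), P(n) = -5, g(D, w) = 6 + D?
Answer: -424511/22 ≈ -19296.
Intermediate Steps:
s = 19296
c(P(g(0, 5))) - s = 1/(27 - 5) - 1*19296 = 1/22 - 19296 = -424511/22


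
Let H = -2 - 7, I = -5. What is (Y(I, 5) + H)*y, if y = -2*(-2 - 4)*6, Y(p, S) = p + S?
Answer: -648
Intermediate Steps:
Y(p, S) = S + p
H = -9
y = 72 (y = -(-12)*6 = -2*(-36) = 72)
(Y(I, 5) + H)*y = ((5 - 5) - 9)*72 = (0 - 9)*72 = -9*72 = -648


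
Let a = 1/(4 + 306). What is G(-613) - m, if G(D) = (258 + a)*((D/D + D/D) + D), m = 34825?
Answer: -59664141/310 ≈ -1.9247e+5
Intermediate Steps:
a = 1/310 ≈ 0.0032258
G(D) = 79981/155 + 79981*D/310 (G(D) = (258 + 1/310)*((D/D + D/D) + D) = 79981*((1 + 1) + D)/310 = 79981*(2 + D)/310 = 79981/155 + 79981*D/310)
G(-613) - m = (79981/155 + (79981/310)*(-613)) - 1*34825 = (79981/155 - 49028353/310) - 34825 = -48868391/310 - 34825 = -59664141/310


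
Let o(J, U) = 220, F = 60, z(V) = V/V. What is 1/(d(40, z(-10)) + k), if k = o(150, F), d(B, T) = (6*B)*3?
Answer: 1/940 ≈ 0.0010638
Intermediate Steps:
z(V) = 1
d(B, T) = 18*B
k = 220
1/(d(40, z(-10)) + k) = 1/(18*40 + 220) = 1/(720 + 220) = 1/940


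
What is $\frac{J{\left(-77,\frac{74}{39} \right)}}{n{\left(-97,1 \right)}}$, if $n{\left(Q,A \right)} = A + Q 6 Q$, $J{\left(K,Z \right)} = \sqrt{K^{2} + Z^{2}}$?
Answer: $\frac{\sqrt{9023485}}{2201745} \approx 0.0013643$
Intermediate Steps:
$n{\left(Q,A \right)} = A + 6 Q^{2}$
$\frac{J{\left(-77,\frac{74}{39} \right)}}{n{\left(-97,1 \right)}} = \frac{\sqrt{\left(-77\right)^{2} + \left(\frac{74}{39}\right)^{2}}}{1 + 6 \left(-97\right)^{2}} = \frac{\sqrt{5929 + \left(74 \cdot \frac{1}{39}\right)^{2}}}{1 + 6 \cdot 9409} = \frac{\sqrt{5929 + \left(\frac{74}{39}\right)^{2}}}{1 + 56454} = \frac{\sqrt{5929 + \frac{5476}{1521}}}{56455} = \sqrt{\frac{9023485}{1521}} \cdot \frac{1}{56455} = \frac{\sqrt{9023485}}{39} \cdot \frac{1}{56455} = \frac{\sqrt{9023485}}{2201745}$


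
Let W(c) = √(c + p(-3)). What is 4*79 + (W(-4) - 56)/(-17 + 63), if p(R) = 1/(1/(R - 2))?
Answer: 7240/23 + 3*I/46 ≈ 314.78 + 0.065217*I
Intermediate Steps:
p(R) = -2 + R (p(R) = 1/(1/(-2 + R)) = -2 + R)
W(c) = √(-5 + c) (W(c) = √(c + (-2 - 3)) = √(c - 5) = √(-5 + c))
4*79 + (W(-4) - 56)/(-17 + 63) = 4*79 + (√(-5 - 4) - 56)/(-17 + 63) = 316 + (√(-9) - 56)/46 = 316 + (3*I - 56)*(1/46) = 316 + (-56 + 3*I)*(1/46) = 316 + (-28/23 + 3*I/46) = 7240/23 + 3*I/46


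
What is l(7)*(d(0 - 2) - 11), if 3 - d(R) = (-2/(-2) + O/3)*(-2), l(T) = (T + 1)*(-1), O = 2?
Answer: 112/3 ≈ 37.333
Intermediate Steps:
l(T) = -1 - T (l(T) = (1 + T)*(-1) = -1 - T)
d(R) = 19/3 (d(R) = 3 - (-2/(-2) + 2/3)*(-2) = 3 - (-2*(-½) + 2*(⅓))*(-2) = 3 - (1 + ⅔)*(-2) = 3 - 5*(-2)/3 = 3 - 1*(-10/3) = 3 + 10/3 = 19/3)
l(7)*(d(0 - 2) - 11) = (-1 - 1*7)*(19/3 - 11) = (-1 - 7)*(-14/3) = -8*(-14/3) = 112/3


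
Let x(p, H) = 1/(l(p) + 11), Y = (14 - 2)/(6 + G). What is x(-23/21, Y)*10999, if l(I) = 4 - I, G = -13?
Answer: 230979/338 ≈ 683.37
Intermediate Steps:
Y = -12/7 (Y = (14 - 2)/(6 - 13) = 12/(-7) = 12*(-⅐) = -12/7 ≈ -1.7143)
x(p, H) = 1/(15 - p) (x(p, H) = 1/((4 - p) + 11) = 1/(15 - p))
x(-23/21, Y)*10999 = -1/(-15 - 23/21)*10999 = -1/(-338/21)*10999 = -1*(-21/338)*10999 = (21/338)*10999 = 230979/338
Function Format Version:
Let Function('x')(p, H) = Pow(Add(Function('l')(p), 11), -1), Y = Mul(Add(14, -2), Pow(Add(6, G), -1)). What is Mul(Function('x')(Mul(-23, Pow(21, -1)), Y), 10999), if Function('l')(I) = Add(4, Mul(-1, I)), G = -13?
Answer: Rational(230979, 338) ≈ 683.37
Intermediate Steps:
Y = Rational(-12, 7) (Y = Mul(Add(14, -2), Pow(Add(6, -13), -1)) = Mul(12, Pow(-7, -1)) = Mul(12, Rational(-1, 7)) = Rational(-12, 7) ≈ -1.7143)
Function('x')(p, H) = Pow(Add(15, Mul(-1, p)), -1) (Function('x')(p, H) = Pow(Add(Add(4, Mul(-1, p)), 11), -1) = Pow(Add(15, Mul(-1, p)), -1))
Mul(Function('x')(Mul(-23, Pow(21, -1)), Y), 10999) = Mul(Mul(-1, Pow(Add(-15, Mul(-23, Pow(21, -1))), -1)), 10999) = Mul(Mul(-1, Pow(Add(-15, Mul(-23, Rational(1, 21))), -1)), 10999) = Mul(Mul(-1, Pow(Add(-15, Rational(-23, 21)), -1)), 10999) = Mul(Mul(-1, Pow(Rational(-338, 21), -1)), 10999) = Mul(Mul(-1, Rational(-21, 338)), 10999) = Mul(Rational(21, 338), 10999) = Rational(230979, 338)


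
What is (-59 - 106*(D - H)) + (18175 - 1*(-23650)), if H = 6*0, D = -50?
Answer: 47066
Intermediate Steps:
H = 0
(-59 - 106*(D - H)) + (18175 - 1*(-23650)) = (-59 - 106*(-50 - 1*0)) + (18175 - 1*(-23650)) = (-59 - 106*(-50 + 0)) + (18175 + 23650) = (-59 - 106*(-50)) + 41825 = (-59 + 5300) + 41825 = 5241 + 41825 = 47066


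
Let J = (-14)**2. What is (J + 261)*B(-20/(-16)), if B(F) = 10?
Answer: 4570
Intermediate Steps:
J = 196
(J + 261)*B(-20/(-16)) = (196 + 261)*10 = 457*10 = 4570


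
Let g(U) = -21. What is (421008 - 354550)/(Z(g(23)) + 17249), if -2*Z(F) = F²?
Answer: 132916/34057 ≈ 3.9028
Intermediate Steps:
Z(F) = -F²/2
(421008 - 354550)/(Z(g(23)) + 17249) = (421008 - 354550)/(-½*(-21)² + 17249) = 66458/(-½*441 + 17249) = 66458/(-441/2 + 17249) = 66458/(34057/2) = 66458*(2/34057) = 132916/34057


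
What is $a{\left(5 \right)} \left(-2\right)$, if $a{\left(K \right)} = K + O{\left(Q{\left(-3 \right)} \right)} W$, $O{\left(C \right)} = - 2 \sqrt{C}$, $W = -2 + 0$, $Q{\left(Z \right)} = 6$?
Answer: $-10 - 8 \sqrt{6} \approx -29.596$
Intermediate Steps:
$W = -2$
$a{\left(K \right)} = K + 4 \sqrt{6}$ ($a{\left(K \right)} = K + - 2 \sqrt{6} \left(-2\right) = K + 4 \sqrt{6}$)
$a{\left(5 \right)} \left(-2\right) = \left(5 + 4 \sqrt{6}\right) \left(-2\right) = -10 - 8 \sqrt{6}$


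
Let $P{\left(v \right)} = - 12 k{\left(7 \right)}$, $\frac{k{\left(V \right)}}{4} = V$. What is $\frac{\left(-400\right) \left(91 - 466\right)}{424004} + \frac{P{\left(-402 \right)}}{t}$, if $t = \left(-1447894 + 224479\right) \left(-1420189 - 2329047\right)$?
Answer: $\frac{14333973624969472}{40517747694266745} \approx 0.35377$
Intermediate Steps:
$k{\left(V \right)} = 4 V$
$P{\left(v \right)} = -336$ ($P{\left(v \right)} = - 12 \cdot 4 \cdot 7 = \left(-12\right) 28 = -336$)
$t = 4586871560940$ ($t = \left(-1223415\right) \left(-3749236\right) = 4586871560940$)
$\frac{\left(-400\right) \left(91 - 466\right)}{424004} + \frac{P{\left(-402 \right)}}{t} = \frac{\left(-400\right) \left(91 - 466\right)}{424004} - \frac{336}{4586871560940} = \left(-400\right) \left(-375\right) \frac{1}{424004} - \frac{28}{382239296745} = 150000 \cdot \frac{1}{424004} - \frac{28}{382239296745} = \frac{37500}{106001} - \frac{28}{382239296745} = \frac{14333973624969472}{40517747694266745}$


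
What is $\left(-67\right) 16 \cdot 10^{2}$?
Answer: $-107200$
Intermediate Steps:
$\left(-67\right) 16 \cdot 10^{2} = \left(-1072\right) 100 = -107200$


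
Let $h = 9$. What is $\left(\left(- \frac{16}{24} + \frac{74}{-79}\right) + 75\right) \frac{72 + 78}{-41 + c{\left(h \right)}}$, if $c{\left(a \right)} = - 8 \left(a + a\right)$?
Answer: $- \frac{173950}{2923} \approx -59.511$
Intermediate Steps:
$c{\left(a \right)} = - 16 a$ ($c{\left(a \right)} = - 8 \cdot 2 a = - 16 a$)
$\left(\left(- \frac{16}{24} + \frac{74}{-79}\right) + 75\right) \frac{72 + 78}{-41 + c{\left(h \right)}} = \left(\left(- \frac{16}{24} + \frac{74}{-79}\right) + 75\right) \frac{72 + 78}{-41 - 144} = \left(\left(\left(-16\right) \frac{1}{24} + 74 \left(- \frac{1}{79}\right)\right) + 75\right) \frac{150}{-41 - 144} = \left(\left(- \frac{2}{3} - \frac{74}{79}\right) + 75\right) \frac{150}{-185} = \left(- \frac{380}{237} + 75\right) 150 \left(- \frac{1}{185}\right) = \frac{17395}{237} \left(- \frac{30}{37}\right) = - \frac{173950}{2923}$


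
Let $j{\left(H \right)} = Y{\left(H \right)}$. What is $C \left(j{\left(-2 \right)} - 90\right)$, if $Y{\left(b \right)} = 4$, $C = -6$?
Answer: $516$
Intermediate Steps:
$j{\left(H \right)} = 4$
$C \left(j{\left(-2 \right)} - 90\right) = - 6 \left(4 - 90\right) = \left(-6\right) \left(-86\right) = 516$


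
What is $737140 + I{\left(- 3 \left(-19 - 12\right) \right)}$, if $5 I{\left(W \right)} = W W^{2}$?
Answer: $\frac{4490057}{5} \approx 8.9801 \cdot 10^{5}$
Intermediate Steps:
$I{\left(W \right)} = \frac{W^{3}}{5}$ ($I{\left(W \right)} = \frac{W W^{2}}{5} = \frac{W^{3}}{5}$)
$737140 + I{\left(- 3 \left(-19 - 12\right) \right)} = 737140 + \frac{\left(- 3 \left(-19 - 12\right)\right)^{3}}{5} = 737140 + \frac{\left(\left(-3\right) \left(-31\right)\right)^{3}}{5} = 737140 + \frac{93^{3}}{5} = 737140 + \frac{1}{5} \cdot 804357 = 737140 + \frac{804357}{5} = \frac{4490057}{5}$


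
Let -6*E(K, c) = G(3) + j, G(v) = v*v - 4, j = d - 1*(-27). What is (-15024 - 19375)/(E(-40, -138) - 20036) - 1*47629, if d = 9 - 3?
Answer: -2863685686/60127 ≈ -47627.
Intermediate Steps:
d = 6
j = 33 (j = 6 - 1*(-27) = 6 + 27 = 33)
G(v) = -4 + v² (G(v) = v² - 4 = -4 + v²)
E(K, c) = -19/3 (E(K, c) = -((-4 + 3²) + 33)/6 = -((-4 + 9) + 33)/6 = -(5 + 33)/6 = -⅙*38 = -19/3)
(-15024 - 19375)/(E(-40, -138) - 20036) - 1*47629 = (-15024 - 19375)/(-19/3 - 20036) - 1*47629 = -34399/(-60127/3) - 47629 = -34399*(-3/60127) - 47629 = 103197/60127 - 47629 = -2863685686/60127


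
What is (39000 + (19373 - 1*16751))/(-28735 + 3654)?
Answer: -5946/3583 ≈ -1.6595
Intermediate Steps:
(39000 + (19373 - 1*16751))/(-28735 + 3654) = (39000 + (19373 - 16751))/(-25081) = (39000 + 2622)*(-1/25081) = 41622*(-1/25081) = -5946/3583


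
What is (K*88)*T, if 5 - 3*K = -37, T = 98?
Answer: 120736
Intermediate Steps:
K = 14 (K = 5/3 - 1/3*(-37) = 5/3 + 37/3 = 14)
(K*88)*T = (14*88)*98 = 1232*98 = 120736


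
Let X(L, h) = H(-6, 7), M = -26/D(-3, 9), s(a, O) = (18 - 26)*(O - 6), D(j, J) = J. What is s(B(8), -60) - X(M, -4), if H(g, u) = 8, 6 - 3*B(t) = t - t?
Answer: 520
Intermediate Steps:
B(t) = 2 (B(t) = 2 - (t - t)/3 = 2 - 1/3*0 = 2 + 0 = 2)
s(a, O) = 48 - 8*O (s(a, O) = -8*(-6 + O) = 48 - 8*O)
M = -26/9 ≈ -2.8889
X(L, h) = 8
s(B(8), -60) - X(M, -4) = (48 - 8*(-60)) - 1*8 = (48 + 480) - 8 = 528 - 8 = 520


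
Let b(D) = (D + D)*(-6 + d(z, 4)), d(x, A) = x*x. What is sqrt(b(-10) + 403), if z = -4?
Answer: sqrt(203) ≈ 14.248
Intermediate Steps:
d(x, A) = x**2
b(D) = 20*D (b(D) = (D + D)*(-6 + (-4)**2) = (2*D)*(-6 + 16) = (2*D)*10 = 20*D)
sqrt(b(-10) + 403) = sqrt(20*(-10) + 403) = sqrt(-200 + 403) = sqrt(203)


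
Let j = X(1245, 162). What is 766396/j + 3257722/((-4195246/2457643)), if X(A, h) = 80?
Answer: -79661274223283/41952460 ≈ -1.8988e+6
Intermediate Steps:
j = 80
766396/j + 3257722/((-4195246/2457643)) = 766396/80 + 3257722/((-4195246/2457643)) = 766396*(1/80) + 3257722/((-4195246*1/2457643)) = 191599/20 + 3257722/(-4195246/2457643) = 191599/20 + 3257722*(-2457643/4195246) = 191599/20 - 4003158834623/2097623 = -79661274223283/41952460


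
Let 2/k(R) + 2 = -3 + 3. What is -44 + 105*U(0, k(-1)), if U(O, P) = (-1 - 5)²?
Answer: 3736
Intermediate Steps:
k(R) = -1 (k(R) = 2/(-2 + (-3 + 3)) = 2/(-2 + 0) = 2/(-2) = 2*(-½) = -1)
U(O, P) = 36 (U(O, P) = (-6)² = 36)
-44 + 105*U(0, k(-1)) = -44 + 105*36 = -44 + 3780 = 3736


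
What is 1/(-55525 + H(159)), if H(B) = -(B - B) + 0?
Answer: -1/55525 ≈ -1.8010e-5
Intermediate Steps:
H(B) = 0 (H(B) = -1*0 + 0 = 0 + 0 = 0)
1/(-55525 + H(159)) = 1/(-55525 + 0) = 1/(-55525) = -1/55525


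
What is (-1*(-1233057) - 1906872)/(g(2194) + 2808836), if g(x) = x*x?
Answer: -224605/2540824 ≈ -0.088398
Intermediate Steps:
g(x) = x²
(-1*(-1233057) - 1906872)/(g(2194) + 2808836) = (-1*(-1233057) - 1906872)/(2194² + 2808836) = (1233057 - 1906872)/(4813636 + 2808836) = -673815/7622472 = -673815*1/7622472 = -224605/2540824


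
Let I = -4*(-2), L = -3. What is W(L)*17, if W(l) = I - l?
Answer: 187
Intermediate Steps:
I = 8
W(l) = 8 - l
W(L)*17 = (8 - 1*(-3))*17 = (8 + 3)*17 = 11*17 = 187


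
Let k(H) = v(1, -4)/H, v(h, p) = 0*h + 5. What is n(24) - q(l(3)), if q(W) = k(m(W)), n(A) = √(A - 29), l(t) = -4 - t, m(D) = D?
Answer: 5/7 + I*√5 ≈ 0.71429 + 2.2361*I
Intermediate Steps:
v(h, p) = 5 (v(h, p) = 0 + 5 = 5)
n(A) = √(-29 + A)
k(H) = 5/H
q(W) = 5/W
n(24) - q(l(3)) = √(-29 + 24) - 5/(-4 - 1*3) = √(-5) - 5/(-4 - 3) = I*√5 - 5/(-7) = I*√5 - 5*(-1)/7 = I*√5 - 1*(-5/7) = I*√5 + 5/7 = 5/7 + I*√5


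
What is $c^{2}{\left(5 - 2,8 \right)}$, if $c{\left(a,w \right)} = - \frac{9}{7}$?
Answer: $\frac{81}{49} \approx 1.6531$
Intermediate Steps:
$c{\left(a,w \right)} = - \frac{9}{7}$ ($c{\left(a,w \right)} = \left(-9\right) \frac{1}{7} = - \frac{9}{7}$)
$c^{2}{\left(5 - 2,8 \right)} = \left(- \frac{9}{7}\right)^{2} = \frac{81}{49}$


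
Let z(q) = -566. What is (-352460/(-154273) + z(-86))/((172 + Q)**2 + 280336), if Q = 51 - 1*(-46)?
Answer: -86966058/54411624281 ≈ -0.0015983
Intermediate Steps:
Q = 97 (Q = 51 + 46 = 97)
(-352460/(-154273) + z(-86))/((172 + Q)**2 + 280336) = (-352460/(-154273) - 566)/((172 + 97)**2 + 280336) = (-352460*(-1/154273) - 566)/(269**2 + 280336) = (352460/154273 - 566)/(72361 + 280336) = -86966058/154273/352697 = -86966058/154273*1/352697 = -86966058/54411624281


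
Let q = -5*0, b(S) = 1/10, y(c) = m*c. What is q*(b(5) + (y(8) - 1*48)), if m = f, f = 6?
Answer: 0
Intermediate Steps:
m = 6
y(c) = 6*c
b(S) = ⅒
q = 0
q*(b(5) + (y(8) - 1*48)) = 0*(⅒ + (6*8 - 1*48)) = 0*(⅒ + (48 - 48)) = 0*(⅒ + 0) = 0*(⅒) = 0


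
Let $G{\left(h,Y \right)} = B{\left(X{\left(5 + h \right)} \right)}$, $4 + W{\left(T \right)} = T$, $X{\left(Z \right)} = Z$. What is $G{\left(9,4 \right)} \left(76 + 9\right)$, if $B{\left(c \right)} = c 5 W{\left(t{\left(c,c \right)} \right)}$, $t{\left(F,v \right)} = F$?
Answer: $59500$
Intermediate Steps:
$W{\left(T \right)} = -4 + T$
$B{\left(c \right)} = 5 c \left(-4 + c\right)$ ($B{\left(c \right)} = c 5 \left(-4 + c\right) = 5 c \left(-4 + c\right)$)
$G{\left(h,Y \right)} = 5 \left(1 + h\right) \left(5 + h\right)$ ($G{\left(h,Y \right)} = 5 \left(5 + h\right) \left(-4 + \left(5 + h\right)\right) = 5 \left(5 + h\right) \left(1 + h\right) = 5 \left(1 + h\right) \left(5 + h\right)$)
$G{\left(9,4 \right)} \left(76 + 9\right) = 5 \left(1 + 9\right) \left(5 + 9\right) \left(76 + 9\right) = 5 \cdot 10 \cdot 14 \cdot 85 = 700 \cdot 85 = 59500$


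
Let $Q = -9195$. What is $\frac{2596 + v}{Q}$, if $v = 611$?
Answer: $- \frac{1069}{3065} \approx -0.34878$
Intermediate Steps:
$\frac{2596 + v}{Q} = \frac{2596 + 611}{-9195} = 3207 \left(- \frac{1}{9195}\right) = - \frac{1069}{3065}$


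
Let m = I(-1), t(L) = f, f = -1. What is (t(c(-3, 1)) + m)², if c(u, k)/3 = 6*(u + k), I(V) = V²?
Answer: 0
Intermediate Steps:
c(u, k) = 18*k + 18*u (c(u, k) = 3*(6*(u + k)) = 3*(6*(k + u)) = 3*(6*k + 6*u) = 18*k + 18*u)
t(L) = -1
m = 1 (m = (-1)² = 1)
(t(c(-3, 1)) + m)² = (-1 + 1)² = 0² = 0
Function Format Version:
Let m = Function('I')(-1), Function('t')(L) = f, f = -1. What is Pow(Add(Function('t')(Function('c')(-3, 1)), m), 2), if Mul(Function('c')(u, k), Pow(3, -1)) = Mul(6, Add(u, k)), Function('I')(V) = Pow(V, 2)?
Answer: 0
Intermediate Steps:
Function('c')(u, k) = Add(Mul(18, k), Mul(18, u)) (Function('c')(u, k) = Mul(3, Mul(6, Add(u, k))) = Mul(3, Mul(6, Add(k, u))) = Mul(3, Add(Mul(6, k), Mul(6, u))) = Add(Mul(18, k), Mul(18, u)))
Function('t')(L) = -1
m = 1 (m = Pow(-1, 2) = 1)
Pow(Add(Function('t')(Function('c')(-3, 1)), m), 2) = Pow(Add(-1, 1), 2) = Pow(0, 2) = 0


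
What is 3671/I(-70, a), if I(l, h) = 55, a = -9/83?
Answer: 3671/55 ≈ 66.745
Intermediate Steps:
a = -9/83 (a = -9*1/83 = -9/83 ≈ -0.10843)
3671/I(-70, a) = 3671/55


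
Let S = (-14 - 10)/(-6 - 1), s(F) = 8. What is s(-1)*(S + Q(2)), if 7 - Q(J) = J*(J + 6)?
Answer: -312/7 ≈ -44.571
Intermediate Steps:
Q(J) = 7 - J*(6 + J) (Q(J) = 7 - J*(J + 6) = 7 - J*(6 + J))
S = 24/7 (S = -24/(-7) = -24*(-⅐) = 24/7 ≈ 3.4286)
s(-1)*(S + Q(2)) = 8*(24/7 + (7 - 1*2² - 6*2)) = 8*(24/7 + (7 - 1*4 - 12)) = 8*(24/7 + (7 - 4 - 12)) = 8*(24/7 - 9) = 8*(-39/7) = -312/7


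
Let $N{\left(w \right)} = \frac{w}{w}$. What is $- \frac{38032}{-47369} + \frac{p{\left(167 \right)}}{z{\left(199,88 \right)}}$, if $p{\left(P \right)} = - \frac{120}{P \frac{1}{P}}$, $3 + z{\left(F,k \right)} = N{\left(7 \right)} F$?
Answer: $\frac{63214}{331583} \approx 0.19064$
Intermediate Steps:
$N{\left(w \right)} = 1$
$z{\left(F,k \right)} = -3 + F$ ($z{\left(F,k \right)} = -3 + 1 F = -3 + F$)
$p{\left(P \right)} = -120$ ($p{\left(P \right)} = - \frac{120}{1} = \left(-120\right) 1 = -120$)
$- \frac{38032}{-47369} + \frac{p{\left(167 \right)}}{z{\left(199,88 \right)}} = - \frac{38032}{-47369} - \frac{120}{-3 + 199} = \left(-38032\right) \left(- \frac{1}{47369}\right) - \frac{120}{196} = \frac{38032}{47369} - \frac{30}{49} = \frac{63214}{331583}$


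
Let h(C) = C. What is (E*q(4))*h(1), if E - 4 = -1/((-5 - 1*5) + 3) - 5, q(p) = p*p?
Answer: -96/7 ≈ -13.714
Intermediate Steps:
q(p) = p**2
E = -6/7 (E = 4 + (-1/((-5 - 1*5) + 3) - 5) = 4 + (-1/((-5 - 5) + 3) - 5) = 4 + (-1/(-10 + 3) - 5) = 4 + (-1/(-7) - 5) = 4 + (-1/7*(-1) - 5) = 4 + (1/7 - 5) = 4 - 34/7 = -6/7 ≈ -0.85714)
(E*q(4))*h(1) = -6/7*4**2*1 = -6/7*16*1 = -96/7*1 = -96/7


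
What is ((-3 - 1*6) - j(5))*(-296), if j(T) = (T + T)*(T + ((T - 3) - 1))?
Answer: 20424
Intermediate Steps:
j(T) = 2*T*(-4 + 2*T) (j(T) = (2*T)*(T + ((-3 + T) - 1)) = (2*T)*(T + (-4 + T)) = (2*T)*(-4 + 2*T) = 2*T*(-4 + 2*T))
((-3 - 1*6) - j(5))*(-296) = ((-3 - 1*6) - 4*5*(-2 + 5))*(-296) = ((-3 - 6) - 4*5*3)*(-296) = (-9 - 1*60)*(-296) = (-9 - 60)*(-296) = -69*(-296) = 20424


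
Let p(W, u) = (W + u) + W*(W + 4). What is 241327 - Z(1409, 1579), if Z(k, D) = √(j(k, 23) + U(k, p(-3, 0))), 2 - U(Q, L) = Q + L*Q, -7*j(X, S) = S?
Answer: 241327 - √345142/7 ≈ 2.4124e+5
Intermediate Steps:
p(W, u) = W + u + W*(4 + W) (p(W, u) = (W + u) + W*(4 + W) = W + u + W*(4 + W))
j(X, S) = -S/7
U(Q, L) = 2 - Q - L*Q (U(Q, L) = 2 - (Q + L*Q) = 2 + (-Q - L*Q) = 2 - Q - L*Q)
Z(k, D) = √(-9/7 + 5*k) (Z(k, D) = √(-⅐*23 + (2 - k - (0 + (-3)² + 5*(-3))*k)) = √(-23/7 + (2 - k - (0 + 9 - 15)*k)) = √(-23/7 + (2 - k - 1*(-6)*k)) = √(-23/7 + (2 - k + 6*k)) = √(-23/7 + (2 + 5*k)) = √(-9/7 + 5*k))
241327 - Z(1409, 1579) = 241327 - √(-63 + 245*1409)/7 = 241327 - √(-63 + 345205)/7 = 241327 - √345142/7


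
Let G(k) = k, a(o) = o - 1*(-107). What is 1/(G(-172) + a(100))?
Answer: 1/35 ≈ 0.028571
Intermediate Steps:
a(o) = 107 + o (a(o) = o + 107 = 107 + o)
1/(G(-172) + a(100)) = 1/(-172 + (107 + 100)) = 1/(-172 + 207) = 1/35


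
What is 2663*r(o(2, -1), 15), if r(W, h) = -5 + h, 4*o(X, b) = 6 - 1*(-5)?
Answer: 26630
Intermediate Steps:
o(X, b) = 11/4 (o(X, b) = (6 - 1*(-5))/4 = (6 + 5)/4 = (¼)*11 = 11/4)
2663*r(o(2, -1), 15) = 2663*(-5 + 15) = 2663*10 = 26630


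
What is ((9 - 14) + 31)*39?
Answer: 1014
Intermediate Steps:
((9 - 14) + 31)*39 = (-5 + 31)*39 = 26*39 = 1014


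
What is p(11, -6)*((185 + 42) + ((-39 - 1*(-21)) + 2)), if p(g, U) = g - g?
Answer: 0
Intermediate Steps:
p(g, U) = 0
p(11, -6)*((185 + 42) + ((-39 - 1*(-21)) + 2)) = 0*((185 + 42) + ((-39 - 1*(-21)) + 2)) = 0*(227 + ((-39 + 21) + 2)) = 0*(227 + (-18 + 2)) = 0*(227 - 16) = 0*211 = 0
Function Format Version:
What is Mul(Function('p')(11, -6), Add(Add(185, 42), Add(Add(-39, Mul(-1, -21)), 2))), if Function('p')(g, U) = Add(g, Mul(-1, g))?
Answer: 0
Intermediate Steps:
Function('p')(g, U) = 0
Mul(Function('p')(11, -6), Add(Add(185, 42), Add(Add(-39, Mul(-1, -21)), 2))) = Mul(0, Add(Add(185, 42), Add(Add(-39, Mul(-1, -21)), 2))) = Mul(0, Add(227, Add(Add(-39, 21), 2))) = Mul(0, Add(227, Add(-18, 2))) = Mul(0, Add(227, -16)) = Mul(0, 211) = 0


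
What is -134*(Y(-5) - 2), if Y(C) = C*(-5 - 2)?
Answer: -4422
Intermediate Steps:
Y(C) = -7*C (Y(C) = C*(-7) = -7*C)
-134*(Y(-5) - 2) = -134*(-7*(-5) - 2) = -134*(35 - 2) = -134*33 = -4422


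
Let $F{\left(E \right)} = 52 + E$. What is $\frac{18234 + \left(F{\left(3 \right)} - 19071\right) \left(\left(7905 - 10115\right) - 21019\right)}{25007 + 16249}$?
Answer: $\frac{8180387}{764} \approx 10707.0$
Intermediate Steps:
$\frac{18234 + \left(F{\left(3 \right)} - 19071\right) \left(\left(7905 - 10115\right) - 21019\right)}{25007 + 16249} = \frac{18234 + \left(\left(52 + 3\right) - 19071\right) \left(\left(7905 - 10115\right) - 21019\right)}{25007 + 16249} = \frac{18234 + \left(55 - 19071\right) \left(\left(7905 - 10115\right) - 21019\right)}{41256} = \left(18234 - 19016 \left(-2210 - 21019\right)\right) \frac{1}{41256} = \left(18234 - -441722664\right) \frac{1}{41256} = \left(18234 + 441722664\right) \frac{1}{41256} = 441740898 \cdot \frac{1}{41256} = \frac{8180387}{764}$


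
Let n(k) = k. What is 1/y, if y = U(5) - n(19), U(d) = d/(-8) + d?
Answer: -8/117 ≈ -0.068376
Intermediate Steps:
U(d) = 7*d/8 (U(d) = d*(-⅛) + d = -d/8 + d = 7*d/8)
y = -117/8 (y = (7/8)*5 - 1*19 = 35/8 - 19 = -117/8 ≈ -14.625)
1/y = 1/(-117/8) = -8/117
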